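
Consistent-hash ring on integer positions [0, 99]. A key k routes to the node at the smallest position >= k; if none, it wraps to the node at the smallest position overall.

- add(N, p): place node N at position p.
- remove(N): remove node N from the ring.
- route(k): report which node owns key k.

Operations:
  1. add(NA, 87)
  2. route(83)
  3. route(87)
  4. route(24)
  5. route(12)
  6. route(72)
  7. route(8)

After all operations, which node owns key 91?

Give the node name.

Answer: NA

Derivation:
Op 1: add NA@87 -> ring=[87:NA]
Op 2: route key 83: smallest pos >= 83 is 87 -> NA
Op 3: route key 87: smallest pos >= 87 is 87 -> NA
Op 4: route key 24: smallest pos >= 24 is 87 -> NA
Op 5: route key 12: smallest pos >= 12 is 87 -> NA
Op 6: route key 72: smallest pos >= 72 is 87 -> NA
Op 7: route key 8: smallest pos >= 8 is 87 -> NA
Final route key 91: none >= 91, wrap to smallest pos 87 -> NA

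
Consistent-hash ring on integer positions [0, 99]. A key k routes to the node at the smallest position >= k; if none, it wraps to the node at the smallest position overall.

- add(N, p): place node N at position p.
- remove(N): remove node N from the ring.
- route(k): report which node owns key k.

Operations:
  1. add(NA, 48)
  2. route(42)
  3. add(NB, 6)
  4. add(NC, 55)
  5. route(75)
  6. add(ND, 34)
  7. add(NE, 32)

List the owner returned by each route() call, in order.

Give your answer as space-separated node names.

Answer: NA NB

Derivation:
Op 1: add NA@48 -> ring=[48:NA]
Op 2: route key 42: smallest pos >= 42 is 48 -> NA
Op 3: add NB@6 -> ring=[6:NB,48:NA]
Op 4: add NC@55 -> ring=[6:NB,48:NA,55:NC]
Op 5: route key 75: none >= 75, wrap to smallest pos 6 -> NB
Op 6: add ND@34 -> ring=[6:NB,34:ND,48:NA,55:NC]
Op 7: add NE@32 -> ring=[6:NB,32:NE,34:ND,48:NA,55:NC]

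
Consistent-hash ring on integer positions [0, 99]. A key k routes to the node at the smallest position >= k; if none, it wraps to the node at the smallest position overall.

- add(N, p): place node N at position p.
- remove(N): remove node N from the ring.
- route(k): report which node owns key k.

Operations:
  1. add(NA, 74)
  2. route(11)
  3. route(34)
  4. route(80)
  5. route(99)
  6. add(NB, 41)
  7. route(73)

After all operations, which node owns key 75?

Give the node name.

Answer: NB

Derivation:
Op 1: add NA@74 -> ring=[74:NA]
Op 2: route key 11: smallest pos >= 11 is 74 -> NA
Op 3: route key 34: smallest pos >= 34 is 74 -> NA
Op 4: route key 80: none >= 80, wrap to smallest pos 74 -> NA
Op 5: route key 99: none >= 99, wrap to smallest pos 74 -> NA
Op 6: add NB@41 -> ring=[41:NB,74:NA]
Op 7: route key 73: smallest pos >= 73 is 74 -> NA
Final route key 75: none >= 75, wrap to smallest pos 41 -> NB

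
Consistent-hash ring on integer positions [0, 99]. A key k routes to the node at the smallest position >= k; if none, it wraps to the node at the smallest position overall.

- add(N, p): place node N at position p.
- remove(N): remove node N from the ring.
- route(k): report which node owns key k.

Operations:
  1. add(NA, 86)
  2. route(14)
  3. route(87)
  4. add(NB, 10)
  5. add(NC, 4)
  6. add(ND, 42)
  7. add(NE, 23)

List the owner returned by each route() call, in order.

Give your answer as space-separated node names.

Op 1: add NA@86 -> ring=[86:NA]
Op 2: route key 14: smallest pos >= 14 is 86 -> NA
Op 3: route key 87: none >= 87, wrap to smallest pos 86 -> NA
Op 4: add NB@10 -> ring=[10:NB,86:NA]
Op 5: add NC@4 -> ring=[4:NC,10:NB,86:NA]
Op 6: add ND@42 -> ring=[4:NC,10:NB,42:ND,86:NA]
Op 7: add NE@23 -> ring=[4:NC,10:NB,23:NE,42:ND,86:NA]

Answer: NA NA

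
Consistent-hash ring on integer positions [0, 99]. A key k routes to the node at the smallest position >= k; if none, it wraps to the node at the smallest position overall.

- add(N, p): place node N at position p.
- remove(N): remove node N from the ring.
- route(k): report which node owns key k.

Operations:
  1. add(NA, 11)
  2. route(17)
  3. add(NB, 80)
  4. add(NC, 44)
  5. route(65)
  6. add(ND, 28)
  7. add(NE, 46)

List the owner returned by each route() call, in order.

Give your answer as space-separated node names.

Op 1: add NA@11 -> ring=[11:NA]
Op 2: route key 17: none >= 17, wrap to smallest pos 11 -> NA
Op 3: add NB@80 -> ring=[11:NA,80:NB]
Op 4: add NC@44 -> ring=[11:NA,44:NC,80:NB]
Op 5: route key 65: smallest pos >= 65 is 80 -> NB
Op 6: add ND@28 -> ring=[11:NA,28:ND,44:NC,80:NB]
Op 7: add NE@46 -> ring=[11:NA,28:ND,44:NC,46:NE,80:NB]

Answer: NA NB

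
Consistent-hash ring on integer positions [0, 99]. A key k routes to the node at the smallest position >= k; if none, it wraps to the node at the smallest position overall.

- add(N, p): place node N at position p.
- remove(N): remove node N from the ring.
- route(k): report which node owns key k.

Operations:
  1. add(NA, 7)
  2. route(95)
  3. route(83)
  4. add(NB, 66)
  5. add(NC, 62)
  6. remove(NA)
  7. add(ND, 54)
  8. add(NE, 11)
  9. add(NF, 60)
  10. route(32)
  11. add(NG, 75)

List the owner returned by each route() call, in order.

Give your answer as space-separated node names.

Answer: NA NA ND

Derivation:
Op 1: add NA@7 -> ring=[7:NA]
Op 2: route key 95: none >= 95, wrap to smallest pos 7 -> NA
Op 3: route key 83: none >= 83, wrap to smallest pos 7 -> NA
Op 4: add NB@66 -> ring=[7:NA,66:NB]
Op 5: add NC@62 -> ring=[7:NA,62:NC,66:NB]
Op 6: remove NA -> ring=[62:NC,66:NB]
Op 7: add ND@54 -> ring=[54:ND,62:NC,66:NB]
Op 8: add NE@11 -> ring=[11:NE,54:ND,62:NC,66:NB]
Op 9: add NF@60 -> ring=[11:NE,54:ND,60:NF,62:NC,66:NB]
Op 10: route key 32: smallest pos >= 32 is 54 -> ND
Op 11: add NG@75 -> ring=[11:NE,54:ND,60:NF,62:NC,66:NB,75:NG]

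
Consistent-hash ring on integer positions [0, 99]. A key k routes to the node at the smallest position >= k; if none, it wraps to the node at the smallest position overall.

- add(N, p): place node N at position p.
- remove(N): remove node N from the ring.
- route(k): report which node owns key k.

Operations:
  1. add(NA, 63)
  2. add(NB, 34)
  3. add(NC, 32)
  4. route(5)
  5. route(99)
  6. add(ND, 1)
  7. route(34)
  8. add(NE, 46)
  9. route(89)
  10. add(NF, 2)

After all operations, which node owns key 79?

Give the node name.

Answer: ND

Derivation:
Op 1: add NA@63 -> ring=[63:NA]
Op 2: add NB@34 -> ring=[34:NB,63:NA]
Op 3: add NC@32 -> ring=[32:NC,34:NB,63:NA]
Op 4: route key 5: smallest pos >= 5 is 32 -> NC
Op 5: route key 99: none >= 99, wrap to smallest pos 32 -> NC
Op 6: add ND@1 -> ring=[1:ND,32:NC,34:NB,63:NA]
Op 7: route key 34: smallest pos >= 34 is 34 -> NB
Op 8: add NE@46 -> ring=[1:ND,32:NC,34:NB,46:NE,63:NA]
Op 9: route key 89: none >= 89, wrap to smallest pos 1 -> ND
Op 10: add NF@2 -> ring=[1:ND,2:NF,32:NC,34:NB,46:NE,63:NA]
Final route key 79: none >= 79, wrap to smallest pos 1 -> ND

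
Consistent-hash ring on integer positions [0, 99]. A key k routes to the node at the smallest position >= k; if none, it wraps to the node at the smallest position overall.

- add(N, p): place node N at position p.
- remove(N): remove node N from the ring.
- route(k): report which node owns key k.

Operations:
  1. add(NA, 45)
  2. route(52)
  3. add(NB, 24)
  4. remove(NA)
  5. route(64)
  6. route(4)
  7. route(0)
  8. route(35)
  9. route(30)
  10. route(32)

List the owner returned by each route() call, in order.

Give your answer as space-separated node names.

Op 1: add NA@45 -> ring=[45:NA]
Op 2: route key 52: none >= 52, wrap to smallest pos 45 -> NA
Op 3: add NB@24 -> ring=[24:NB,45:NA]
Op 4: remove NA -> ring=[24:NB]
Op 5: route key 64: none >= 64, wrap to smallest pos 24 -> NB
Op 6: route key 4: smallest pos >= 4 is 24 -> NB
Op 7: route key 0: smallest pos >= 0 is 24 -> NB
Op 8: route key 35: none >= 35, wrap to smallest pos 24 -> NB
Op 9: route key 30: none >= 30, wrap to smallest pos 24 -> NB
Op 10: route key 32: none >= 32, wrap to smallest pos 24 -> NB

Answer: NA NB NB NB NB NB NB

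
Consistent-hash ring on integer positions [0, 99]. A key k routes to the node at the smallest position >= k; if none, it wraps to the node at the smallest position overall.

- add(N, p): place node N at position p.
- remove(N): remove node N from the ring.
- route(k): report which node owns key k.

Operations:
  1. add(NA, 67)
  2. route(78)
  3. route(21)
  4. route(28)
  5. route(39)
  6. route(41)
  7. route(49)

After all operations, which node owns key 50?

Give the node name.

Op 1: add NA@67 -> ring=[67:NA]
Op 2: route key 78: none >= 78, wrap to smallest pos 67 -> NA
Op 3: route key 21: smallest pos >= 21 is 67 -> NA
Op 4: route key 28: smallest pos >= 28 is 67 -> NA
Op 5: route key 39: smallest pos >= 39 is 67 -> NA
Op 6: route key 41: smallest pos >= 41 is 67 -> NA
Op 7: route key 49: smallest pos >= 49 is 67 -> NA
Final route key 50: smallest pos >= 50 is 67 -> NA

Answer: NA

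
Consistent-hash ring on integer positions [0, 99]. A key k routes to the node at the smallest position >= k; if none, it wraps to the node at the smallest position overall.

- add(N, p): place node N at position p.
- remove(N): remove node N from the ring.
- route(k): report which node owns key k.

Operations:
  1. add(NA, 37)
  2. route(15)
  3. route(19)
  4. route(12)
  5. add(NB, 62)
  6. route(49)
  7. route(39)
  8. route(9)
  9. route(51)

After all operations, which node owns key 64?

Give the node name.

Op 1: add NA@37 -> ring=[37:NA]
Op 2: route key 15: smallest pos >= 15 is 37 -> NA
Op 3: route key 19: smallest pos >= 19 is 37 -> NA
Op 4: route key 12: smallest pos >= 12 is 37 -> NA
Op 5: add NB@62 -> ring=[37:NA,62:NB]
Op 6: route key 49: smallest pos >= 49 is 62 -> NB
Op 7: route key 39: smallest pos >= 39 is 62 -> NB
Op 8: route key 9: smallest pos >= 9 is 37 -> NA
Op 9: route key 51: smallest pos >= 51 is 62 -> NB
Final route key 64: none >= 64, wrap to smallest pos 37 -> NA

Answer: NA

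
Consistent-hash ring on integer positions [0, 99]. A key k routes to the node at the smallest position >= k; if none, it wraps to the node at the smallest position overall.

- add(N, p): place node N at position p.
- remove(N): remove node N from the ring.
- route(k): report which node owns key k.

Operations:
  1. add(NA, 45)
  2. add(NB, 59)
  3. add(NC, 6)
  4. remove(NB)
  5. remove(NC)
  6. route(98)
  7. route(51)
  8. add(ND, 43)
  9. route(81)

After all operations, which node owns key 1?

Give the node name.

Answer: ND

Derivation:
Op 1: add NA@45 -> ring=[45:NA]
Op 2: add NB@59 -> ring=[45:NA,59:NB]
Op 3: add NC@6 -> ring=[6:NC,45:NA,59:NB]
Op 4: remove NB -> ring=[6:NC,45:NA]
Op 5: remove NC -> ring=[45:NA]
Op 6: route key 98: none >= 98, wrap to smallest pos 45 -> NA
Op 7: route key 51: none >= 51, wrap to smallest pos 45 -> NA
Op 8: add ND@43 -> ring=[43:ND,45:NA]
Op 9: route key 81: none >= 81, wrap to smallest pos 43 -> ND
Final route key 1: smallest pos >= 1 is 43 -> ND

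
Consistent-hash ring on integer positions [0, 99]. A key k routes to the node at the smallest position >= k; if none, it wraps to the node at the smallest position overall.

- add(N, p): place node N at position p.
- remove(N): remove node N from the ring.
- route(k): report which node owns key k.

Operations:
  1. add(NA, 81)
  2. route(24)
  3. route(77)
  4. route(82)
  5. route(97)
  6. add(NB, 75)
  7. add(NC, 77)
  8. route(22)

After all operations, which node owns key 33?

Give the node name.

Op 1: add NA@81 -> ring=[81:NA]
Op 2: route key 24: smallest pos >= 24 is 81 -> NA
Op 3: route key 77: smallest pos >= 77 is 81 -> NA
Op 4: route key 82: none >= 82, wrap to smallest pos 81 -> NA
Op 5: route key 97: none >= 97, wrap to smallest pos 81 -> NA
Op 6: add NB@75 -> ring=[75:NB,81:NA]
Op 7: add NC@77 -> ring=[75:NB,77:NC,81:NA]
Op 8: route key 22: smallest pos >= 22 is 75 -> NB
Final route key 33: smallest pos >= 33 is 75 -> NB

Answer: NB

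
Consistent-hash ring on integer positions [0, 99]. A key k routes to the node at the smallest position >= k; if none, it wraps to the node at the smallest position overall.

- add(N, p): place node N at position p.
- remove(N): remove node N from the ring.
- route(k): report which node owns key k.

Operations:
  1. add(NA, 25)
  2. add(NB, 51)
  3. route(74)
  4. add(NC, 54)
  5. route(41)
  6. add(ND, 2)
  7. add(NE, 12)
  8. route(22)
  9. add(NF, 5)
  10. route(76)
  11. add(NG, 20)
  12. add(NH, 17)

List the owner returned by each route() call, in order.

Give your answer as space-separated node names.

Op 1: add NA@25 -> ring=[25:NA]
Op 2: add NB@51 -> ring=[25:NA,51:NB]
Op 3: route key 74: none >= 74, wrap to smallest pos 25 -> NA
Op 4: add NC@54 -> ring=[25:NA,51:NB,54:NC]
Op 5: route key 41: smallest pos >= 41 is 51 -> NB
Op 6: add ND@2 -> ring=[2:ND,25:NA,51:NB,54:NC]
Op 7: add NE@12 -> ring=[2:ND,12:NE,25:NA,51:NB,54:NC]
Op 8: route key 22: smallest pos >= 22 is 25 -> NA
Op 9: add NF@5 -> ring=[2:ND,5:NF,12:NE,25:NA,51:NB,54:NC]
Op 10: route key 76: none >= 76, wrap to smallest pos 2 -> ND
Op 11: add NG@20 -> ring=[2:ND,5:NF,12:NE,20:NG,25:NA,51:NB,54:NC]
Op 12: add NH@17 -> ring=[2:ND,5:NF,12:NE,17:NH,20:NG,25:NA,51:NB,54:NC]

Answer: NA NB NA ND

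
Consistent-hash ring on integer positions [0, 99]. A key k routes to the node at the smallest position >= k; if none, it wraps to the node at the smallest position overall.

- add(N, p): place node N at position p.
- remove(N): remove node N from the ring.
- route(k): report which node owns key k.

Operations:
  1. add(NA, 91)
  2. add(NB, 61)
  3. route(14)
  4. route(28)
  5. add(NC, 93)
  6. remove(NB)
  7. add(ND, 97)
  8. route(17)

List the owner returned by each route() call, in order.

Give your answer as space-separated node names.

Answer: NB NB NA

Derivation:
Op 1: add NA@91 -> ring=[91:NA]
Op 2: add NB@61 -> ring=[61:NB,91:NA]
Op 3: route key 14: smallest pos >= 14 is 61 -> NB
Op 4: route key 28: smallest pos >= 28 is 61 -> NB
Op 5: add NC@93 -> ring=[61:NB,91:NA,93:NC]
Op 6: remove NB -> ring=[91:NA,93:NC]
Op 7: add ND@97 -> ring=[91:NA,93:NC,97:ND]
Op 8: route key 17: smallest pos >= 17 is 91 -> NA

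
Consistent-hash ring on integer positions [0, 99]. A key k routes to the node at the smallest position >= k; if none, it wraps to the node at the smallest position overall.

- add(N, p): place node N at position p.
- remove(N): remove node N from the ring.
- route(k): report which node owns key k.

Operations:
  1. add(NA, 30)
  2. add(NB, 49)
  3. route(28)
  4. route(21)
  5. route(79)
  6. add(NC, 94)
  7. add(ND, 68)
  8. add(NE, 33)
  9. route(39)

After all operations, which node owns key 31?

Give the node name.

Op 1: add NA@30 -> ring=[30:NA]
Op 2: add NB@49 -> ring=[30:NA,49:NB]
Op 3: route key 28: smallest pos >= 28 is 30 -> NA
Op 4: route key 21: smallest pos >= 21 is 30 -> NA
Op 5: route key 79: none >= 79, wrap to smallest pos 30 -> NA
Op 6: add NC@94 -> ring=[30:NA,49:NB,94:NC]
Op 7: add ND@68 -> ring=[30:NA,49:NB,68:ND,94:NC]
Op 8: add NE@33 -> ring=[30:NA,33:NE,49:NB,68:ND,94:NC]
Op 9: route key 39: smallest pos >= 39 is 49 -> NB
Final route key 31: smallest pos >= 31 is 33 -> NE

Answer: NE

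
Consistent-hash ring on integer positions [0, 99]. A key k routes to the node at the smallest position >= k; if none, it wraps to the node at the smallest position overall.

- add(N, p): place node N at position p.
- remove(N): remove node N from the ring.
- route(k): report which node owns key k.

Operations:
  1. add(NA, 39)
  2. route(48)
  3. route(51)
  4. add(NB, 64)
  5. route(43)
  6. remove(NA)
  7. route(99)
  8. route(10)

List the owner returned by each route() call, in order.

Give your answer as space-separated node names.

Op 1: add NA@39 -> ring=[39:NA]
Op 2: route key 48: none >= 48, wrap to smallest pos 39 -> NA
Op 3: route key 51: none >= 51, wrap to smallest pos 39 -> NA
Op 4: add NB@64 -> ring=[39:NA,64:NB]
Op 5: route key 43: smallest pos >= 43 is 64 -> NB
Op 6: remove NA -> ring=[64:NB]
Op 7: route key 99: none >= 99, wrap to smallest pos 64 -> NB
Op 8: route key 10: smallest pos >= 10 is 64 -> NB

Answer: NA NA NB NB NB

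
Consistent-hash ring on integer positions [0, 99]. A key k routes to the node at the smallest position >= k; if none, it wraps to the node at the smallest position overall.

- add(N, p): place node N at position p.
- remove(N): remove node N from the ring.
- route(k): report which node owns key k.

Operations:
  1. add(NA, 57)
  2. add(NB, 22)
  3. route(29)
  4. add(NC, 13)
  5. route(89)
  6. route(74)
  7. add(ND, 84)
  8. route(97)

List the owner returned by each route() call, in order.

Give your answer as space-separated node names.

Answer: NA NC NC NC

Derivation:
Op 1: add NA@57 -> ring=[57:NA]
Op 2: add NB@22 -> ring=[22:NB,57:NA]
Op 3: route key 29: smallest pos >= 29 is 57 -> NA
Op 4: add NC@13 -> ring=[13:NC,22:NB,57:NA]
Op 5: route key 89: none >= 89, wrap to smallest pos 13 -> NC
Op 6: route key 74: none >= 74, wrap to smallest pos 13 -> NC
Op 7: add ND@84 -> ring=[13:NC,22:NB,57:NA,84:ND]
Op 8: route key 97: none >= 97, wrap to smallest pos 13 -> NC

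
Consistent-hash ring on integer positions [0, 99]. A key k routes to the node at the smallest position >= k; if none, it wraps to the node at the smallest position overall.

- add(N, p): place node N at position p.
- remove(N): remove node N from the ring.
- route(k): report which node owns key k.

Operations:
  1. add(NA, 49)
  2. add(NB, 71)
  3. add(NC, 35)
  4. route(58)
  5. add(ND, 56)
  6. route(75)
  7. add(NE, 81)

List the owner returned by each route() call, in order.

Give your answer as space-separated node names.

Answer: NB NC

Derivation:
Op 1: add NA@49 -> ring=[49:NA]
Op 2: add NB@71 -> ring=[49:NA,71:NB]
Op 3: add NC@35 -> ring=[35:NC,49:NA,71:NB]
Op 4: route key 58: smallest pos >= 58 is 71 -> NB
Op 5: add ND@56 -> ring=[35:NC,49:NA,56:ND,71:NB]
Op 6: route key 75: none >= 75, wrap to smallest pos 35 -> NC
Op 7: add NE@81 -> ring=[35:NC,49:NA,56:ND,71:NB,81:NE]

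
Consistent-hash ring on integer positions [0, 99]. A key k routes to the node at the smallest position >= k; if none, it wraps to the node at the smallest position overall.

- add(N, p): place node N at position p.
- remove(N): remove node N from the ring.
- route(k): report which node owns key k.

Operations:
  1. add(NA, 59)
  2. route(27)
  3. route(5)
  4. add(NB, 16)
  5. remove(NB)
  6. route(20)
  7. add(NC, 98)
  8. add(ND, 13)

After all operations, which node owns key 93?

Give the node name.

Op 1: add NA@59 -> ring=[59:NA]
Op 2: route key 27: smallest pos >= 27 is 59 -> NA
Op 3: route key 5: smallest pos >= 5 is 59 -> NA
Op 4: add NB@16 -> ring=[16:NB,59:NA]
Op 5: remove NB -> ring=[59:NA]
Op 6: route key 20: smallest pos >= 20 is 59 -> NA
Op 7: add NC@98 -> ring=[59:NA,98:NC]
Op 8: add ND@13 -> ring=[13:ND,59:NA,98:NC]
Final route key 93: smallest pos >= 93 is 98 -> NC

Answer: NC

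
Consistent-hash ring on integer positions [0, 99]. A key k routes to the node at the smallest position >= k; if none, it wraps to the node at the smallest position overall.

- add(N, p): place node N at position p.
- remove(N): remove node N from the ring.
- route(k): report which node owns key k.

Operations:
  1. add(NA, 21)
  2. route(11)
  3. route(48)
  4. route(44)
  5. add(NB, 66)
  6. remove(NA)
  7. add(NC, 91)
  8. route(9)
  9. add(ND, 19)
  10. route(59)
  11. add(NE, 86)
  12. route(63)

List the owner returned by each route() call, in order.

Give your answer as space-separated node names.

Answer: NA NA NA NB NB NB

Derivation:
Op 1: add NA@21 -> ring=[21:NA]
Op 2: route key 11: smallest pos >= 11 is 21 -> NA
Op 3: route key 48: none >= 48, wrap to smallest pos 21 -> NA
Op 4: route key 44: none >= 44, wrap to smallest pos 21 -> NA
Op 5: add NB@66 -> ring=[21:NA,66:NB]
Op 6: remove NA -> ring=[66:NB]
Op 7: add NC@91 -> ring=[66:NB,91:NC]
Op 8: route key 9: smallest pos >= 9 is 66 -> NB
Op 9: add ND@19 -> ring=[19:ND,66:NB,91:NC]
Op 10: route key 59: smallest pos >= 59 is 66 -> NB
Op 11: add NE@86 -> ring=[19:ND,66:NB,86:NE,91:NC]
Op 12: route key 63: smallest pos >= 63 is 66 -> NB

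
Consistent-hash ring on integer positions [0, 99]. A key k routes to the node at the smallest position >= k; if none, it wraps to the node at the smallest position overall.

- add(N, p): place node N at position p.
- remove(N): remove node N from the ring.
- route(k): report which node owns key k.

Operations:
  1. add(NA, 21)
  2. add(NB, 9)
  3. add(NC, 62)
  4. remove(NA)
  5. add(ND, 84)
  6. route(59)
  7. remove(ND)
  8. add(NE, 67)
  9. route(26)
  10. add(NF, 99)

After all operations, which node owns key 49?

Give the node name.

Op 1: add NA@21 -> ring=[21:NA]
Op 2: add NB@9 -> ring=[9:NB,21:NA]
Op 3: add NC@62 -> ring=[9:NB,21:NA,62:NC]
Op 4: remove NA -> ring=[9:NB,62:NC]
Op 5: add ND@84 -> ring=[9:NB,62:NC,84:ND]
Op 6: route key 59: smallest pos >= 59 is 62 -> NC
Op 7: remove ND -> ring=[9:NB,62:NC]
Op 8: add NE@67 -> ring=[9:NB,62:NC,67:NE]
Op 9: route key 26: smallest pos >= 26 is 62 -> NC
Op 10: add NF@99 -> ring=[9:NB,62:NC,67:NE,99:NF]
Final route key 49: smallest pos >= 49 is 62 -> NC

Answer: NC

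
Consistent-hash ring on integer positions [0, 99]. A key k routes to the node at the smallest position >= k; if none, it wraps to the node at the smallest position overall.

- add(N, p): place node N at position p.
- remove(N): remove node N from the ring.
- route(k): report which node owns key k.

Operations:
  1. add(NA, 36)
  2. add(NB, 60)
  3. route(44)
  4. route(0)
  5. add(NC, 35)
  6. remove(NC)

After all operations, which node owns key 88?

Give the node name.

Op 1: add NA@36 -> ring=[36:NA]
Op 2: add NB@60 -> ring=[36:NA,60:NB]
Op 3: route key 44: smallest pos >= 44 is 60 -> NB
Op 4: route key 0: smallest pos >= 0 is 36 -> NA
Op 5: add NC@35 -> ring=[35:NC,36:NA,60:NB]
Op 6: remove NC -> ring=[36:NA,60:NB]
Final route key 88: none >= 88, wrap to smallest pos 36 -> NA

Answer: NA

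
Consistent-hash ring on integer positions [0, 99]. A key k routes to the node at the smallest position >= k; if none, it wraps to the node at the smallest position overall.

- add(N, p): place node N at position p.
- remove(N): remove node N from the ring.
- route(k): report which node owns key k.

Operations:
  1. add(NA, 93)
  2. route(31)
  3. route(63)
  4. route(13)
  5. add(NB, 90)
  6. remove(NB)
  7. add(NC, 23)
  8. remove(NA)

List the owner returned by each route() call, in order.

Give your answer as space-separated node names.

Answer: NA NA NA

Derivation:
Op 1: add NA@93 -> ring=[93:NA]
Op 2: route key 31: smallest pos >= 31 is 93 -> NA
Op 3: route key 63: smallest pos >= 63 is 93 -> NA
Op 4: route key 13: smallest pos >= 13 is 93 -> NA
Op 5: add NB@90 -> ring=[90:NB,93:NA]
Op 6: remove NB -> ring=[93:NA]
Op 7: add NC@23 -> ring=[23:NC,93:NA]
Op 8: remove NA -> ring=[23:NC]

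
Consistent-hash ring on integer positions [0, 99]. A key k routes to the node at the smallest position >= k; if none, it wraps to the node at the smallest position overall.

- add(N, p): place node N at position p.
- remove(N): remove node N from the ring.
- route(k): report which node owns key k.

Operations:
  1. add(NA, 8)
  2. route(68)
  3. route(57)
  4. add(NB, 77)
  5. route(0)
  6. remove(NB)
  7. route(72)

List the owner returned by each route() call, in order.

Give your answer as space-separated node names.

Answer: NA NA NA NA

Derivation:
Op 1: add NA@8 -> ring=[8:NA]
Op 2: route key 68: none >= 68, wrap to smallest pos 8 -> NA
Op 3: route key 57: none >= 57, wrap to smallest pos 8 -> NA
Op 4: add NB@77 -> ring=[8:NA,77:NB]
Op 5: route key 0: smallest pos >= 0 is 8 -> NA
Op 6: remove NB -> ring=[8:NA]
Op 7: route key 72: none >= 72, wrap to smallest pos 8 -> NA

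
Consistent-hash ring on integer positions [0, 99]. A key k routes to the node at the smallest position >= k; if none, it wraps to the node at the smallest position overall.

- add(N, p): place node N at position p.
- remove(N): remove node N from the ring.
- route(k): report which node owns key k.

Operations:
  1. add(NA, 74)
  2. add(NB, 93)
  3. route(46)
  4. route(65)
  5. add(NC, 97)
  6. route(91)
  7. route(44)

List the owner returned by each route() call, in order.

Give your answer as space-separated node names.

Answer: NA NA NB NA

Derivation:
Op 1: add NA@74 -> ring=[74:NA]
Op 2: add NB@93 -> ring=[74:NA,93:NB]
Op 3: route key 46: smallest pos >= 46 is 74 -> NA
Op 4: route key 65: smallest pos >= 65 is 74 -> NA
Op 5: add NC@97 -> ring=[74:NA,93:NB,97:NC]
Op 6: route key 91: smallest pos >= 91 is 93 -> NB
Op 7: route key 44: smallest pos >= 44 is 74 -> NA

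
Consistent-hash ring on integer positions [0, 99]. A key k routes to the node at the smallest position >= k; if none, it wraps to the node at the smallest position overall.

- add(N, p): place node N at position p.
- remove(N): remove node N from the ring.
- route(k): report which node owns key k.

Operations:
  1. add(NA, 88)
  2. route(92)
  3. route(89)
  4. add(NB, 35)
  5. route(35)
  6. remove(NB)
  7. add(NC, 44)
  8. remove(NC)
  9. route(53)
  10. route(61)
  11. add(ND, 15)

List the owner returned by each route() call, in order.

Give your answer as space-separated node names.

Op 1: add NA@88 -> ring=[88:NA]
Op 2: route key 92: none >= 92, wrap to smallest pos 88 -> NA
Op 3: route key 89: none >= 89, wrap to smallest pos 88 -> NA
Op 4: add NB@35 -> ring=[35:NB,88:NA]
Op 5: route key 35: smallest pos >= 35 is 35 -> NB
Op 6: remove NB -> ring=[88:NA]
Op 7: add NC@44 -> ring=[44:NC,88:NA]
Op 8: remove NC -> ring=[88:NA]
Op 9: route key 53: smallest pos >= 53 is 88 -> NA
Op 10: route key 61: smallest pos >= 61 is 88 -> NA
Op 11: add ND@15 -> ring=[15:ND,88:NA]

Answer: NA NA NB NA NA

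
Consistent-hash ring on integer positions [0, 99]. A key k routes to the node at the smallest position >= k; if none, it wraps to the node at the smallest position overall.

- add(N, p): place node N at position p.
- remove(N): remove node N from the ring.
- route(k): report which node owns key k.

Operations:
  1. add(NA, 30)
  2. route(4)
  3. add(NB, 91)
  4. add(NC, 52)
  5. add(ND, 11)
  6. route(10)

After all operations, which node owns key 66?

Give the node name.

Op 1: add NA@30 -> ring=[30:NA]
Op 2: route key 4: smallest pos >= 4 is 30 -> NA
Op 3: add NB@91 -> ring=[30:NA,91:NB]
Op 4: add NC@52 -> ring=[30:NA,52:NC,91:NB]
Op 5: add ND@11 -> ring=[11:ND,30:NA,52:NC,91:NB]
Op 6: route key 10: smallest pos >= 10 is 11 -> ND
Final route key 66: smallest pos >= 66 is 91 -> NB

Answer: NB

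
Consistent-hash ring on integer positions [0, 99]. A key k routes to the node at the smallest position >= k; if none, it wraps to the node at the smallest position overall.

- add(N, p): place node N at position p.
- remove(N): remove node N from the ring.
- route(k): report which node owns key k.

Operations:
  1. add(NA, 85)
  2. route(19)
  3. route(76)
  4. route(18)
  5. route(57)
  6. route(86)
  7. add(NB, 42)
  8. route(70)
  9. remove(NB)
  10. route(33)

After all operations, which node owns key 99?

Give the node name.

Answer: NA

Derivation:
Op 1: add NA@85 -> ring=[85:NA]
Op 2: route key 19: smallest pos >= 19 is 85 -> NA
Op 3: route key 76: smallest pos >= 76 is 85 -> NA
Op 4: route key 18: smallest pos >= 18 is 85 -> NA
Op 5: route key 57: smallest pos >= 57 is 85 -> NA
Op 6: route key 86: none >= 86, wrap to smallest pos 85 -> NA
Op 7: add NB@42 -> ring=[42:NB,85:NA]
Op 8: route key 70: smallest pos >= 70 is 85 -> NA
Op 9: remove NB -> ring=[85:NA]
Op 10: route key 33: smallest pos >= 33 is 85 -> NA
Final route key 99: none >= 99, wrap to smallest pos 85 -> NA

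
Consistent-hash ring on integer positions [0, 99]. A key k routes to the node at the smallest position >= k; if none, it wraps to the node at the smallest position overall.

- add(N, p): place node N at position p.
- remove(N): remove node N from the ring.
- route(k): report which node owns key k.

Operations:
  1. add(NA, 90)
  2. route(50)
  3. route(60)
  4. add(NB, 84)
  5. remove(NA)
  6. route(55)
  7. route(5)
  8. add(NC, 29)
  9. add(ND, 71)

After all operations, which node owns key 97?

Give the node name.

Answer: NC

Derivation:
Op 1: add NA@90 -> ring=[90:NA]
Op 2: route key 50: smallest pos >= 50 is 90 -> NA
Op 3: route key 60: smallest pos >= 60 is 90 -> NA
Op 4: add NB@84 -> ring=[84:NB,90:NA]
Op 5: remove NA -> ring=[84:NB]
Op 6: route key 55: smallest pos >= 55 is 84 -> NB
Op 7: route key 5: smallest pos >= 5 is 84 -> NB
Op 8: add NC@29 -> ring=[29:NC,84:NB]
Op 9: add ND@71 -> ring=[29:NC,71:ND,84:NB]
Final route key 97: none >= 97, wrap to smallest pos 29 -> NC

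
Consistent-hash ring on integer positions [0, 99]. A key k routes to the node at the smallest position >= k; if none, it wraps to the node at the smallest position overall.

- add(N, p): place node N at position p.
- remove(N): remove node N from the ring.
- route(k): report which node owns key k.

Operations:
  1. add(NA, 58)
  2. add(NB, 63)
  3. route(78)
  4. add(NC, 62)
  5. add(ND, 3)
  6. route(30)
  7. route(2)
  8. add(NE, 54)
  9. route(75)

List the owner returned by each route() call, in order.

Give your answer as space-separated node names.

Answer: NA NA ND ND

Derivation:
Op 1: add NA@58 -> ring=[58:NA]
Op 2: add NB@63 -> ring=[58:NA,63:NB]
Op 3: route key 78: none >= 78, wrap to smallest pos 58 -> NA
Op 4: add NC@62 -> ring=[58:NA,62:NC,63:NB]
Op 5: add ND@3 -> ring=[3:ND,58:NA,62:NC,63:NB]
Op 6: route key 30: smallest pos >= 30 is 58 -> NA
Op 7: route key 2: smallest pos >= 2 is 3 -> ND
Op 8: add NE@54 -> ring=[3:ND,54:NE,58:NA,62:NC,63:NB]
Op 9: route key 75: none >= 75, wrap to smallest pos 3 -> ND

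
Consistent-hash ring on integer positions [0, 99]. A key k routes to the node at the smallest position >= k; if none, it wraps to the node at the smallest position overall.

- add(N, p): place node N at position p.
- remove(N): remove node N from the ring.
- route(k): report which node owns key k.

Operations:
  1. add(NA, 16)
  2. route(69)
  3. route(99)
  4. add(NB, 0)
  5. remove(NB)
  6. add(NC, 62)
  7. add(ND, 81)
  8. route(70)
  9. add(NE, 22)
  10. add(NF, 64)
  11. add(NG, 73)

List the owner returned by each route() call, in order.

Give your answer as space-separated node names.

Answer: NA NA ND

Derivation:
Op 1: add NA@16 -> ring=[16:NA]
Op 2: route key 69: none >= 69, wrap to smallest pos 16 -> NA
Op 3: route key 99: none >= 99, wrap to smallest pos 16 -> NA
Op 4: add NB@0 -> ring=[0:NB,16:NA]
Op 5: remove NB -> ring=[16:NA]
Op 6: add NC@62 -> ring=[16:NA,62:NC]
Op 7: add ND@81 -> ring=[16:NA,62:NC,81:ND]
Op 8: route key 70: smallest pos >= 70 is 81 -> ND
Op 9: add NE@22 -> ring=[16:NA,22:NE,62:NC,81:ND]
Op 10: add NF@64 -> ring=[16:NA,22:NE,62:NC,64:NF,81:ND]
Op 11: add NG@73 -> ring=[16:NA,22:NE,62:NC,64:NF,73:NG,81:ND]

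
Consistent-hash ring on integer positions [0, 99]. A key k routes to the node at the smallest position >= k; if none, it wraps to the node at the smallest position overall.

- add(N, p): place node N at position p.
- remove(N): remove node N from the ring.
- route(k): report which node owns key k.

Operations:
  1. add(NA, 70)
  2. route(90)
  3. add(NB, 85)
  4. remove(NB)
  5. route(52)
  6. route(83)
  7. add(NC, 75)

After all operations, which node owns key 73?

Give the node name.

Answer: NC

Derivation:
Op 1: add NA@70 -> ring=[70:NA]
Op 2: route key 90: none >= 90, wrap to smallest pos 70 -> NA
Op 3: add NB@85 -> ring=[70:NA,85:NB]
Op 4: remove NB -> ring=[70:NA]
Op 5: route key 52: smallest pos >= 52 is 70 -> NA
Op 6: route key 83: none >= 83, wrap to smallest pos 70 -> NA
Op 7: add NC@75 -> ring=[70:NA,75:NC]
Final route key 73: smallest pos >= 73 is 75 -> NC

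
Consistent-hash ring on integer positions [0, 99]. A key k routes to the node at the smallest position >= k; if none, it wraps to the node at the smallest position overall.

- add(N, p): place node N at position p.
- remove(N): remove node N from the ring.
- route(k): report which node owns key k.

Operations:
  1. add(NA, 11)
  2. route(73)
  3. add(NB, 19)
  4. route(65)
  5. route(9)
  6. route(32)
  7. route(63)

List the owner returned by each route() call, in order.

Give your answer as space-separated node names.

Answer: NA NA NA NA NA

Derivation:
Op 1: add NA@11 -> ring=[11:NA]
Op 2: route key 73: none >= 73, wrap to smallest pos 11 -> NA
Op 3: add NB@19 -> ring=[11:NA,19:NB]
Op 4: route key 65: none >= 65, wrap to smallest pos 11 -> NA
Op 5: route key 9: smallest pos >= 9 is 11 -> NA
Op 6: route key 32: none >= 32, wrap to smallest pos 11 -> NA
Op 7: route key 63: none >= 63, wrap to smallest pos 11 -> NA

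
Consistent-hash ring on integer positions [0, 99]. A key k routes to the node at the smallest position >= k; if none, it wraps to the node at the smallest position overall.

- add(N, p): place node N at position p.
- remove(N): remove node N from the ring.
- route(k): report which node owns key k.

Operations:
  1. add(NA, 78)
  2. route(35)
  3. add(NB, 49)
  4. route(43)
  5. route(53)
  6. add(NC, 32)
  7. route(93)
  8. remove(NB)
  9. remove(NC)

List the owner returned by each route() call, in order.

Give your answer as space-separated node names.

Answer: NA NB NA NC

Derivation:
Op 1: add NA@78 -> ring=[78:NA]
Op 2: route key 35: smallest pos >= 35 is 78 -> NA
Op 3: add NB@49 -> ring=[49:NB,78:NA]
Op 4: route key 43: smallest pos >= 43 is 49 -> NB
Op 5: route key 53: smallest pos >= 53 is 78 -> NA
Op 6: add NC@32 -> ring=[32:NC,49:NB,78:NA]
Op 7: route key 93: none >= 93, wrap to smallest pos 32 -> NC
Op 8: remove NB -> ring=[32:NC,78:NA]
Op 9: remove NC -> ring=[78:NA]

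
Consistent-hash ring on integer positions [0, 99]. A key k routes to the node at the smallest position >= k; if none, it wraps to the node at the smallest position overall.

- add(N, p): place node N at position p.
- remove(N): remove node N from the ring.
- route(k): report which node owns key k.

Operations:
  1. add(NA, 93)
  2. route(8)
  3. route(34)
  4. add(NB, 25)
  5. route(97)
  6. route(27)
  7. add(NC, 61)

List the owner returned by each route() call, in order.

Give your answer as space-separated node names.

Op 1: add NA@93 -> ring=[93:NA]
Op 2: route key 8: smallest pos >= 8 is 93 -> NA
Op 3: route key 34: smallest pos >= 34 is 93 -> NA
Op 4: add NB@25 -> ring=[25:NB,93:NA]
Op 5: route key 97: none >= 97, wrap to smallest pos 25 -> NB
Op 6: route key 27: smallest pos >= 27 is 93 -> NA
Op 7: add NC@61 -> ring=[25:NB,61:NC,93:NA]

Answer: NA NA NB NA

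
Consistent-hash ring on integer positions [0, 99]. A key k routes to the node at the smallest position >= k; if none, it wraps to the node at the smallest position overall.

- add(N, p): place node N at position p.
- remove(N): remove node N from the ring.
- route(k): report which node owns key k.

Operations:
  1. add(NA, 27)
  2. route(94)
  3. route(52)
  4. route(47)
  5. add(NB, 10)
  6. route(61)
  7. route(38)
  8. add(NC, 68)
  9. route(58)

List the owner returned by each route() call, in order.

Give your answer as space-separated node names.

Op 1: add NA@27 -> ring=[27:NA]
Op 2: route key 94: none >= 94, wrap to smallest pos 27 -> NA
Op 3: route key 52: none >= 52, wrap to smallest pos 27 -> NA
Op 4: route key 47: none >= 47, wrap to smallest pos 27 -> NA
Op 5: add NB@10 -> ring=[10:NB,27:NA]
Op 6: route key 61: none >= 61, wrap to smallest pos 10 -> NB
Op 7: route key 38: none >= 38, wrap to smallest pos 10 -> NB
Op 8: add NC@68 -> ring=[10:NB,27:NA,68:NC]
Op 9: route key 58: smallest pos >= 58 is 68 -> NC

Answer: NA NA NA NB NB NC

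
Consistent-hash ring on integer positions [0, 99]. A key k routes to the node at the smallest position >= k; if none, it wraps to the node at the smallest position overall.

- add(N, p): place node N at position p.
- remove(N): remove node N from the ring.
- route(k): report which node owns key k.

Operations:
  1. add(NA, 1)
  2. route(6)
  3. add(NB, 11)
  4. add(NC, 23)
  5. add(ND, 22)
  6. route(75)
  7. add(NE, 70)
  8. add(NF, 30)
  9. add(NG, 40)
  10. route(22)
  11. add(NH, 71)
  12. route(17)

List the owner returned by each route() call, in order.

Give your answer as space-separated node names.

Op 1: add NA@1 -> ring=[1:NA]
Op 2: route key 6: none >= 6, wrap to smallest pos 1 -> NA
Op 3: add NB@11 -> ring=[1:NA,11:NB]
Op 4: add NC@23 -> ring=[1:NA,11:NB,23:NC]
Op 5: add ND@22 -> ring=[1:NA,11:NB,22:ND,23:NC]
Op 6: route key 75: none >= 75, wrap to smallest pos 1 -> NA
Op 7: add NE@70 -> ring=[1:NA,11:NB,22:ND,23:NC,70:NE]
Op 8: add NF@30 -> ring=[1:NA,11:NB,22:ND,23:NC,30:NF,70:NE]
Op 9: add NG@40 -> ring=[1:NA,11:NB,22:ND,23:NC,30:NF,40:NG,70:NE]
Op 10: route key 22: smallest pos >= 22 is 22 -> ND
Op 11: add NH@71 -> ring=[1:NA,11:NB,22:ND,23:NC,30:NF,40:NG,70:NE,71:NH]
Op 12: route key 17: smallest pos >= 17 is 22 -> ND

Answer: NA NA ND ND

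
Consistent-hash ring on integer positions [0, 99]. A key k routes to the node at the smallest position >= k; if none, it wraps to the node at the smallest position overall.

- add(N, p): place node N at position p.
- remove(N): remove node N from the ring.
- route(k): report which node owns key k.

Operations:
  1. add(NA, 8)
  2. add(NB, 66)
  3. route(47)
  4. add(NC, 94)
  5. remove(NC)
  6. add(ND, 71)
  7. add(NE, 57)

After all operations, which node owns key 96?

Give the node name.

Answer: NA

Derivation:
Op 1: add NA@8 -> ring=[8:NA]
Op 2: add NB@66 -> ring=[8:NA,66:NB]
Op 3: route key 47: smallest pos >= 47 is 66 -> NB
Op 4: add NC@94 -> ring=[8:NA,66:NB,94:NC]
Op 5: remove NC -> ring=[8:NA,66:NB]
Op 6: add ND@71 -> ring=[8:NA,66:NB,71:ND]
Op 7: add NE@57 -> ring=[8:NA,57:NE,66:NB,71:ND]
Final route key 96: none >= 96, wrap to smallest pos 8 -> NA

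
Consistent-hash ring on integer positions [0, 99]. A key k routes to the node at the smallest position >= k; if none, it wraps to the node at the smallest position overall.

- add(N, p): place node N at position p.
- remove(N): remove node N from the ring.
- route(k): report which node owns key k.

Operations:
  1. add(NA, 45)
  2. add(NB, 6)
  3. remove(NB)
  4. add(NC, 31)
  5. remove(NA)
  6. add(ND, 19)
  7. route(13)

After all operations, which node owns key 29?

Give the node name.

Answer: NC

Derivation:
Op 1: add NA@45 -> ring=[45:NA]
Op 2: add NB@6 -> ring=[6:NB,45:NA]
Op 3: remove NB -> ring=[45:NA]
Op 4: add NC@31 -> ring=[31:NC,45:NA]
Op 5: remove NA -> ring=[31:NC]
Op 6: add ND@19 -> ring=[19:ND,31:NC]
Op 7: route key 13: smallest pos >= 13 is 19 -> ND
Final route key 29: smallest pos >= 29 is 31 -> NC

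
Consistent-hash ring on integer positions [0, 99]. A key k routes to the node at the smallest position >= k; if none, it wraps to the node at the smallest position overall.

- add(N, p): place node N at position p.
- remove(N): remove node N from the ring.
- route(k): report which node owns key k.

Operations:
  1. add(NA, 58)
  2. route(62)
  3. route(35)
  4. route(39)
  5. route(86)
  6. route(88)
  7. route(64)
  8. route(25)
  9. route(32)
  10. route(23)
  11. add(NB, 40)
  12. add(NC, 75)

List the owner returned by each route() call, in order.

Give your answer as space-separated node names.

Answer: NA NA NA NA NA NA NA NA NA

Derivation:
Op 1: add NA@58 -> ring=[58:NA]
Op 2: route key 62: none >= 62, wrap to smallest pos 58 -> NA
Op 3: route key 35: smallest pos >= 35 is 58 -> NA
Op 4: route key 39: smallest pos >= 39 is 58 -> NA
Op 5: route key 86: none >= 86, wrap to smallest pos 58 -> NA
Op 6: route key 88: none >= 88, wrap to smallest pos 58 -> NA
Op 7: route key 64: none >= 64, wrap to smallest pos 58 -> NA
Op 8: route key 25: smallest pos >= 25 is 58 -> NA
Op 9: route key 32: smallest pos >= 32 is 58 -> NA
Op 10: route key 23: smallest pos >= 23 is 58 -> NA
Op 11: add NB@40 -> ring=[40:NB,58:NA]
Op 12: add NC@75 -> ring=[40:NB,58:NA,75:NC]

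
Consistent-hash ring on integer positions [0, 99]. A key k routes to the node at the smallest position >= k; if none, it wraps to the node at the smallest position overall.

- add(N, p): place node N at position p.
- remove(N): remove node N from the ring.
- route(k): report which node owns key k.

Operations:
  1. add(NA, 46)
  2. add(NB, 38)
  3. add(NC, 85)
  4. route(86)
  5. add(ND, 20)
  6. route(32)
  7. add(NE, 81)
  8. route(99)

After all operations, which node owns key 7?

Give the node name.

Answer: ND

Derivation:
Op 1: add NA@46 -> ring=[46:NA]
Op 2: add NB@38 -> ring=[38:NB,46:NA]
Op 3: add NC@85 -> ring=[38:NB,46:NA,85:NC]
Op 4: route key 86: none >= 86, wrap to smallest pos 38 -> NB
Op 5: add ND@20 -> ring=[20:ND,38:NB,46:NA,85:NC]
Op 6: route key 32: smallest pos >= 32 is 38 -> NB
Op 7: add NE@81 -> ring=[20:ND,38:NB,46:NA,81:NE,85:NC]
Op 8: route key 99: none >= 99, wrap to smallest pos 20 -> ND
Final route key 7: smallest pos >= 7 is 20 -> ND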